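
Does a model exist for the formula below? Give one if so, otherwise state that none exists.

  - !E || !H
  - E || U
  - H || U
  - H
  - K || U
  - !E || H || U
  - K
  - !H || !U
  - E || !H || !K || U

Unsatisfiable — no assignment works.

Case H = True:
  (!E || !H) forces E = False.
  (E || U) forces U = True.
  Clause (!H || !U) is falsified — contradiction.
Case H = False:
  Clause (H) is falsified — contradiction.
Both cases fail, so the formula is unsatisfiable.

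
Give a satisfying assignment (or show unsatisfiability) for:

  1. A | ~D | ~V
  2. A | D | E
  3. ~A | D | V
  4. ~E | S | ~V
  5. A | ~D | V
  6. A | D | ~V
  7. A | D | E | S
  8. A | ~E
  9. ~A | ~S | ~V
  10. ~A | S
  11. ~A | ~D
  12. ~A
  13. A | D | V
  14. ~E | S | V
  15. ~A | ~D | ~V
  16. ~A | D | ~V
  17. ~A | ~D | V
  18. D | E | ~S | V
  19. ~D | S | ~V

Unsatisfiable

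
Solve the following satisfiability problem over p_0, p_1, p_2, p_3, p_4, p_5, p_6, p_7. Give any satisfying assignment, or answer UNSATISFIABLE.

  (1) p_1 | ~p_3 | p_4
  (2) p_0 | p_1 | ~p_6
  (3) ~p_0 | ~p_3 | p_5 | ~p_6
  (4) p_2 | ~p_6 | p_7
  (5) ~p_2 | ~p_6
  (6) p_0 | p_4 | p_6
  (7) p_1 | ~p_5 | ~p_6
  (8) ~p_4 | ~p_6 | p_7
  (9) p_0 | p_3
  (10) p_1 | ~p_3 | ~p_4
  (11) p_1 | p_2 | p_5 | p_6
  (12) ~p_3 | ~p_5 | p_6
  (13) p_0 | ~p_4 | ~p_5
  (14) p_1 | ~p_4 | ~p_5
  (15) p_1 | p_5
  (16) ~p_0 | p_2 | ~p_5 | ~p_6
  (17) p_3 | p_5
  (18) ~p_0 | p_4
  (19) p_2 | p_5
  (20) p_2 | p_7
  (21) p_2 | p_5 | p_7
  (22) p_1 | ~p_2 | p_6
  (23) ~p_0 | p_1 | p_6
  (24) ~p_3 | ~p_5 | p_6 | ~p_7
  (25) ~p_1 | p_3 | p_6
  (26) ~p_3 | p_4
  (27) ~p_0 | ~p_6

p_0=T, p_1=T, p_2=T, p_3=T, p_4=T, p_5=F, p_6=F, p_7=T

Set p_0 = True.
  then (~p_0 | p_4) forces p_4 = True.
  then (~p_0 | ~p_6) forces p_6 = False.
  then (~p_0 | p_1 | p_6) forces p_1 = True.
  then (~p_1 | p_3 | p_6) forces p_3 = True.
  then (~p_3 | ~p_5 | p_6) forces p_5 = False.
  then (p_2 | p_5) forces p_2 = True.
Set p_7 = True.
All clauses satisfied.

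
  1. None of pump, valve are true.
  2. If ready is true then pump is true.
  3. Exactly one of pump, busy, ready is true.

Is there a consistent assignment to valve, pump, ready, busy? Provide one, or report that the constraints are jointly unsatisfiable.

valve: False, pump: False, ready: False, busy: True

  (1) {pump, valve}: 0 true — none ✓
  (2) ready=F ⇒ pump: vacuous ✓
  (3) {pump, busy, ready}: 1 true — exactly one ✓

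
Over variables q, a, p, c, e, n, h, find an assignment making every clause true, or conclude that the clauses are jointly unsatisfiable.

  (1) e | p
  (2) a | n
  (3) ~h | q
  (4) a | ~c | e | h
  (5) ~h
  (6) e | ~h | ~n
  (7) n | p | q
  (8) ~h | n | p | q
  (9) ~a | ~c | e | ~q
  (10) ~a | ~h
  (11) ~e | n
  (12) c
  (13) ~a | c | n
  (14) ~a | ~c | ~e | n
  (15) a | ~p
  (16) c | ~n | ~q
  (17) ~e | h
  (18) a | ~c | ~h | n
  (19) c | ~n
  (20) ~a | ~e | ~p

Unit clause (~h) forces h = False.
Unit clause (c) forces c = True.
In (~e | h) only ~e is left, so e = False.
In (e | p) only p is left, so p = True.
In (a | ~c | e | h) only a is left, so a = True.
In (~a | ~c | e | ~q) only ~q is left, so q = False.
Set n = False.
All clauses satisfied.

q=F, a=T, p=T, c=T, e=F, n=F, h=F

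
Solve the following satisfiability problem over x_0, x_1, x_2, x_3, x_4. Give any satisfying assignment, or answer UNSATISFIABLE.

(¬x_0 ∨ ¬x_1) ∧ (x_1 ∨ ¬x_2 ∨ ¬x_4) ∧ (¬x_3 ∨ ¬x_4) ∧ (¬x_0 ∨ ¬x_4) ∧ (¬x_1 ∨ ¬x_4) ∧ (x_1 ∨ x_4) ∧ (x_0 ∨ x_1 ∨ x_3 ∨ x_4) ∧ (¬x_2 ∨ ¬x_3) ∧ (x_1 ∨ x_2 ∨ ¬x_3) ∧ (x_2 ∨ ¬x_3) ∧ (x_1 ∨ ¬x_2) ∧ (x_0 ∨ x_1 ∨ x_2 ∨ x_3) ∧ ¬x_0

Unit clause (¬x_0) forces x_0 = False.
Try x_1 = False:
  (x_1 ∨ x_4) forces x_4 = True.
  (x_1 ∨ ¬x_2 ∨ ¬x_4) forces x_2 = False.
  (¬x_3 ∨ ¬x_4) forces x_3 = False.
  clause (x_0 ∨ x_1 ∨ x_2 ∨ x_3) is falsified — backtrack.
So x_1 = True.
  then (¬x_1 ∨ ¬x_4) forces x_4 = False.
Set x_2 = False.
  then (x_2 ∨ ¬x_3) forces x_3 = False.
All clauses satisfied.

x_0: False, x_1: True, x_2: False, x_3: False, x_4: False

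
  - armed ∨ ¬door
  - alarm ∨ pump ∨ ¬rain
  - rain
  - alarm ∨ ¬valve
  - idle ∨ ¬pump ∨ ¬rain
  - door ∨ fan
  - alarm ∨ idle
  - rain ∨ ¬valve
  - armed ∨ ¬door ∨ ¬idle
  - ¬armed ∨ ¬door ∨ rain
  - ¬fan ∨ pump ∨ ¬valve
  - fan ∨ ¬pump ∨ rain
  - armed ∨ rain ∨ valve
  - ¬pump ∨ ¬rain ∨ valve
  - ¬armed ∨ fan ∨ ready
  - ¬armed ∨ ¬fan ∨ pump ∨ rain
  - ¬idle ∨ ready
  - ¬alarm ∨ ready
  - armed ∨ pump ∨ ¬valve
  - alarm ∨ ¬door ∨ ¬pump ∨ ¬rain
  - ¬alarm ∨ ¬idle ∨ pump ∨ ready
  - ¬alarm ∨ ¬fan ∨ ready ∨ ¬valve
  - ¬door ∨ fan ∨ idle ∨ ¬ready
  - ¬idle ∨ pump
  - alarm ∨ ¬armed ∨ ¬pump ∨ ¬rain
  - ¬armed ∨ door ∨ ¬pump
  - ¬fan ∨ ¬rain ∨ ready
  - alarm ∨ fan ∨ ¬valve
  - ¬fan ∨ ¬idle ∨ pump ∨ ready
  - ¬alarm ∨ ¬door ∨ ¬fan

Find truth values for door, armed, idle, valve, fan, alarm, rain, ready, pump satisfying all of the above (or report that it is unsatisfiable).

Unit clause (rain) forces rain = True.
Set door = True.
  then (armed ∨ ¬door) forces armed = True.
Set idle = True.
  then (¬idle ∨ ready) forces ready = True.
  then (¬idle ∨ pump) forces pump = True.
  then (alarm ∨ ¬armed ∨ ¬pump ∨ ¬rain) forces alarm = True.
  then (¬alarm ∨ ¬door ∨ ¬fan) forces fan = False.
  then (¬pump ∨ ¬rain ∨ valve) forces valve = True.
All clauses satisfied.

door = True; armed = True; idle = True; valve = True; fan = False; alarm = True; rain = True; ready = True; pump = True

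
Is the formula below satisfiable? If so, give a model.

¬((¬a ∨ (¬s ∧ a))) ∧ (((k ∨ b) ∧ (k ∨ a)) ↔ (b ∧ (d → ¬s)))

a = True, d = False, b = True, s = True, k = True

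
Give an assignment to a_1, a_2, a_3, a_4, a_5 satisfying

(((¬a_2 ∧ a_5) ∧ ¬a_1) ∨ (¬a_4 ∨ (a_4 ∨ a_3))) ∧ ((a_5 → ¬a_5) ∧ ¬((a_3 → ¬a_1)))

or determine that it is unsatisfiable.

a_1 = True, a_2 = True, a_3 = True, a_4 = True, a_5 = False

  ((¬a_2 ∧ a_5) ∧ ¬a_1) ∨ (¬a_4 ∨ (a_4 ∨ a_3)) = True
    (¬a_2 ∧ a_5) ∧ ¬a_1 = False
      ¬a_2 ∧ a_5 = False
        ¬a_2 = False
      ¬a_1 = False
    ¬a_4 ∨ (a_4 ∨ a_3) = True
      ¬a_4 = False
      a_4 ∨ a_3 = True
  (a_5 → ¬a_5) ∧ ¬((a_3 → ¬a_1)) = True
    a_5 → ¬a_5 = True
      ¬a_5 = True
    ¬((a_3 → ¬a_1)) = True
      a_3 → ¬a_1 = False
        ¬a_1 = False
Both conjuncts True, so the formula holds.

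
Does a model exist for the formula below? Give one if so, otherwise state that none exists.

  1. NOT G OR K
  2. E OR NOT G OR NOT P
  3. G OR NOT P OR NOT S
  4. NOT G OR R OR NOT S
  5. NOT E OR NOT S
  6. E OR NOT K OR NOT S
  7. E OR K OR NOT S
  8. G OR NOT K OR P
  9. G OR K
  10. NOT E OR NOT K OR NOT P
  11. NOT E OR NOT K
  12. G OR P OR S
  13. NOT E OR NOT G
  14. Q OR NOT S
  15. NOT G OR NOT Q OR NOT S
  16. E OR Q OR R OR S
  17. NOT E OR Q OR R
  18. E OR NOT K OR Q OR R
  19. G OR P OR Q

Q = False, K = True, R = True, E = False, G = True, S = False, P = False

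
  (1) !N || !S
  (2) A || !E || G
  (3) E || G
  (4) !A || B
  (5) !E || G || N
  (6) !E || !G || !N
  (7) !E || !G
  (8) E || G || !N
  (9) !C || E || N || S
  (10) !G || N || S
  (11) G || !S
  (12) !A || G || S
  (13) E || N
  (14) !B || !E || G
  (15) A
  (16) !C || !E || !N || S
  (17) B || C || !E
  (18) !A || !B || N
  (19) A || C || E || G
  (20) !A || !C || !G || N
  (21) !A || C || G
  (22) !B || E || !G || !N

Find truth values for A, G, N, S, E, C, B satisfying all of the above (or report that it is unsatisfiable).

UNSATISFIABLE

Case A = True:
  (!A || B) forces B = True.
  (!A || !B || N) forces N = True.
  (!N || !S) forces S = False.
  (!A || G || S) forces G = True.
  (!E || !G || !N) forces E = False.
  Clause (!B || E || !G || !N) is falsified — contradiction.
Case A = False:
  Clause (A) is falsified — contradiction.
Both cases fail, so the formula is unsatisfiable.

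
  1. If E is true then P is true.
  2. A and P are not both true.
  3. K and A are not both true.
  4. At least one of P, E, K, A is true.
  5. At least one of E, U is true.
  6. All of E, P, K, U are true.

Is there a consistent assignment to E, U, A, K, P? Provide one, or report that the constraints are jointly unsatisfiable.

E = True, U = True, A = False, K = True, P = True

  (1) E=T ⇒ P: T ✓
  (2) A=F, P=T — not both ✓
  (3) K=T, A=F — not both ✓
  (4) {P, E, K, A}: 3 true — at least one ✓
  (5) {E, U}: 2 true — at least one ✓
  (6) {E, P, K, U}: all 4 true ✓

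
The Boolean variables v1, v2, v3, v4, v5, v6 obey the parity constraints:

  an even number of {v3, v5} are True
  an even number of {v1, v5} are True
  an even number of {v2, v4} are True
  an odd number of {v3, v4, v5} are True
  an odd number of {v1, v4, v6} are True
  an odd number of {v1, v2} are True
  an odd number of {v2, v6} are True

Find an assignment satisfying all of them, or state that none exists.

v1=F; v2=T; v3=F; v4=T; v5=F; v6=F

{v3, v5}: 0 true → even ✓
{v1, v5}: 0 true → even ✓
{v2, v4}: 2 true → even ✓
{v3, v4, v5}: 1 true → odd ✓
{v1, v4, v6}: 1 true → odd ✓
{v1, v2}: 1 true → odd ✓
{v2, v6}: 1 true → odd ✓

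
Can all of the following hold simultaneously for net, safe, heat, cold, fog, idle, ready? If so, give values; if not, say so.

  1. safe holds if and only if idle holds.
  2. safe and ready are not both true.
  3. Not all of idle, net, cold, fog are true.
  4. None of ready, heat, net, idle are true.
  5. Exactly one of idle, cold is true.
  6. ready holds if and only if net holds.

net = False, safe = False, heat = False, cold = True, fog = False, idle = False, ready = False

  (1) safe=F, idle=F — same ✓
  (2) safe=F, ready=F — not both ✓
  (3) {idle, net, cold, fog}: 1/4 true — not all ✓
  (4) {ready, heat, net, idle}: 0 true — none ✓
  (5) {idle, cold}: 1 true — exactly one ✓
  (6) ready=F, net=F — same ✓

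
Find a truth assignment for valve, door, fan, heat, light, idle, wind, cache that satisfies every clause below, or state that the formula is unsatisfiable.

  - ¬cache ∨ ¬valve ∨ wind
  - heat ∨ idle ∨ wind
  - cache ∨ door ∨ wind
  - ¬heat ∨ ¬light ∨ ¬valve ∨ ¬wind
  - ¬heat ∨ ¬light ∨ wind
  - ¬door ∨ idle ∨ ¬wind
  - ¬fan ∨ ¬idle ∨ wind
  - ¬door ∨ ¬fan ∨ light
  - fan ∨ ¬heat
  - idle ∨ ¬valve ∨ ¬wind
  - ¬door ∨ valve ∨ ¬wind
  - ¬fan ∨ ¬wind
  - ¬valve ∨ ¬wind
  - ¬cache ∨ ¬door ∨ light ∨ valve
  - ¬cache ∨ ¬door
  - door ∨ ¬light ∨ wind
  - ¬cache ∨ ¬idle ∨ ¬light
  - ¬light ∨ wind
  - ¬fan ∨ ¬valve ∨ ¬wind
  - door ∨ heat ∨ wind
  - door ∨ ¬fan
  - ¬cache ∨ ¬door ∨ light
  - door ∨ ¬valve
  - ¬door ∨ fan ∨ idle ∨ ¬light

valve=F, door=F, fan=F, heat=F, light=F, idle=T, wind=T, cache=F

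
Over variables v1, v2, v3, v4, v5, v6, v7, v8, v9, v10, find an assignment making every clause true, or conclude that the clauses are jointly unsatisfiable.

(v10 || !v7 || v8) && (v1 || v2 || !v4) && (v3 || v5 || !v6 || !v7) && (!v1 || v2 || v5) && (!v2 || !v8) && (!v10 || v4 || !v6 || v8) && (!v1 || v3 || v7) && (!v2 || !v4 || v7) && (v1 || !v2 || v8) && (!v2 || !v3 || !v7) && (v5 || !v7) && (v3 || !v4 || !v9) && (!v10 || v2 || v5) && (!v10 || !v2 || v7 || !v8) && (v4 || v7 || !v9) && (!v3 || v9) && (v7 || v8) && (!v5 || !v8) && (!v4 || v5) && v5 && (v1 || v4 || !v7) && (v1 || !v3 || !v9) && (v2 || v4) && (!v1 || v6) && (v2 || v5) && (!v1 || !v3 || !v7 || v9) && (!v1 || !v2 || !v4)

Unit clause (v5) forces v5 = True.
In (!v5 || !v8) only !v8 is left, so v8 = False.
In (v7 || v8) only v7 is left, so v7 = True.
In (v10 || !v7 || v8) only v10 is left, so v10 = True.
Try v1 = False:
  (v1 || !v2 || v8) forces v2 = False.
  (v1 || v2 || !v4) forces v4 = False.
  clause (v1 || v4 || !v7) is falsified — backtrack.
So v1 = True.
  then (!v1 || v6) forces v6 = True.
  then (!v10 || v4 || !v6 || v8) forces v4 = True.
  then (!v1 || !v2 || !v4) forces v2 = False.
Set v3 = True.
  then (!v3 || v9) forces v9 = True.
All clauses satisfied.

v1=T; v2=F; v3=T; v4=T; v5=T; v6=T; v7=T; v8=F; v9=T; v10=T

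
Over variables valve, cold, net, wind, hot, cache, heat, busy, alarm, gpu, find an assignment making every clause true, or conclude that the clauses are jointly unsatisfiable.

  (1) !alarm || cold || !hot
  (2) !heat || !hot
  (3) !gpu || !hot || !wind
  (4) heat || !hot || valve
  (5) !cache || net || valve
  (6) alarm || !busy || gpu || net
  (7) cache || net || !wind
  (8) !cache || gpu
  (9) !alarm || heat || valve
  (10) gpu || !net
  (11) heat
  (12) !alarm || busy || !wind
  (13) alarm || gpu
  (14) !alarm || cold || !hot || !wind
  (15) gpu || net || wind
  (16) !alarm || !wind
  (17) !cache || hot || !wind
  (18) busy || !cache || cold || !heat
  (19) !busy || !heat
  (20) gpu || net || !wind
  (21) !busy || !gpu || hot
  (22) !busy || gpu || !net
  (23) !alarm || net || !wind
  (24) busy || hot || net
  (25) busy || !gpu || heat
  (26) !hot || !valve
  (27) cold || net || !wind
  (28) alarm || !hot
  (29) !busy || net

valve=T, cold=F, net=T, wind=T, hot=F, cache=F, heat=T, busy=F, alarm=F, gpu=T

Unit clause (heat) forces heat = True.
In (!busy || !heat) only !busy is left, so busy = False.
In (!heat || !hot) only !hot is left, so hot = False.
In (busy || hot || net) only net is left, so net = True.
In (gpu || !net) only gpu is left, so gpu = True.
Set valve = True.
Set cold = False.
  then (busy || !cache || cold || !heat) forces cache = False.
Set wind = True.
  then (!alarm || busy || !wind) forces alarm = False.
All clauses satisfied.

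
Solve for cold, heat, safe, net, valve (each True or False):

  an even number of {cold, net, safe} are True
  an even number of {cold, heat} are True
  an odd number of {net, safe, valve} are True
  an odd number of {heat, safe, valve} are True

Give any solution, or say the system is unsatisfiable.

cold = True; heat = True; safe = False; net = True; valve = False

{cold, net, safe}: 2 true → even ✓
{cold, heat}: 2 true → even ✓
{net, safe, valve}: 1 true → odd ✓
{heat, safe, valve}: 1 true → odd ✓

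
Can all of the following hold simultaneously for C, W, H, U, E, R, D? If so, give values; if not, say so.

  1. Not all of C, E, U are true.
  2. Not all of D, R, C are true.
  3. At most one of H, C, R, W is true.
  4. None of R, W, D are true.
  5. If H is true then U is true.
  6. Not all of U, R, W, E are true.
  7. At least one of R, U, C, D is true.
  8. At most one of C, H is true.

C = True, W = False, H = False, U = False, E = True, R = False, D = False

  (1) {C, E, U}: 2/3 true — not all ✓
  (2) {D, R, C}: 1/3 true — not all ✓
  (3) {H, C, R, W}: 1 true — at most one ✓
  (4) {R, W, D}: 0 true — none ✓
  (5) H=F ⇒ U: vacuous ✓
  (6) {U, R, W, E}: 1/4 true — not all ✓
  (7) {R, U, C, D}: 1 true — at least one ✓
  (8) {C, H}: 1 true — at most one ✓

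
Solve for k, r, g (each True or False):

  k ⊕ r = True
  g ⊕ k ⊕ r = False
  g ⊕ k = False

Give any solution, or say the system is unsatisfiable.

k=T, r=F, g=T

k ⊕ r = T ⊕ F = True ✓
g ⊕ k ⊕ r = T ⊕ T ⊕ F = False ✓
g ⊕ k = T ⊕ T = False ✓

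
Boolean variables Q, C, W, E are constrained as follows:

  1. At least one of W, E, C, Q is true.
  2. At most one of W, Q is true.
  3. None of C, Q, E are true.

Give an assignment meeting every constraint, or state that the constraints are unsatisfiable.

Q: False, C: False, W: True, E: False

  (1) {W, E, C, Q}: 1 true — at least one ✓
  (2) {W, Q}: 1 true — at most one ✓
  (3) {C, Q, E}: 0 true — none ✓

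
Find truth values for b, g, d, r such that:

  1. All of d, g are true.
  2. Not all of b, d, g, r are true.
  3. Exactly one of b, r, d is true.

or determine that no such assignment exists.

b = False; g = True; d = True; r = False

  (1) {d, g}: all 2 true ✓
  (2) {b, d, g, r}: 2/4 true — not all ✓
  (3) {b, r, d}: 1 true — exactly one ✓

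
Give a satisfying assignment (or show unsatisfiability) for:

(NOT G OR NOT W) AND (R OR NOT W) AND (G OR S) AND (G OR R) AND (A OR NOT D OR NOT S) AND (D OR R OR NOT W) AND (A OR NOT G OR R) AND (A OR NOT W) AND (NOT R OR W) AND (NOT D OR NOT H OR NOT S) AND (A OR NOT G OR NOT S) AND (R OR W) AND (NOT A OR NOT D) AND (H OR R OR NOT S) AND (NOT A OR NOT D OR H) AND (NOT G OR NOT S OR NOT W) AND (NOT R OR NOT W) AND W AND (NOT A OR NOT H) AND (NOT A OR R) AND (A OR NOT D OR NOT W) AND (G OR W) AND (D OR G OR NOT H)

Unsatisfiable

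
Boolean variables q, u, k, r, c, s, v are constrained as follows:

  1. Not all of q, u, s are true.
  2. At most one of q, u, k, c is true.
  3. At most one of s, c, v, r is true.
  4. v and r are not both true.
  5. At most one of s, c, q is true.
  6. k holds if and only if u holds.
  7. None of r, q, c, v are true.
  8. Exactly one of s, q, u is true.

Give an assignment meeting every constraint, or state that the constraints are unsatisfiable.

q = False; u = False; k = False; r = False; c = False; s = True; v = False

  (1) {q, u, s}: 1/3 true — not all ✓
  (2) {q, u, k, c}: 0 true — at most one ✓
  (3) {s, c, v, r}: 1 true — at most one ✓
  (4) v=F, r=F — not both ✓
  (5) {s, c, q}: 1 true — at most one ✓
  (6) k=F, u=F — same ✓
  (7) {r, q, c, v}: 0 true — none ✓
  (8) {s, q, u}: 1 true — exactly one ✓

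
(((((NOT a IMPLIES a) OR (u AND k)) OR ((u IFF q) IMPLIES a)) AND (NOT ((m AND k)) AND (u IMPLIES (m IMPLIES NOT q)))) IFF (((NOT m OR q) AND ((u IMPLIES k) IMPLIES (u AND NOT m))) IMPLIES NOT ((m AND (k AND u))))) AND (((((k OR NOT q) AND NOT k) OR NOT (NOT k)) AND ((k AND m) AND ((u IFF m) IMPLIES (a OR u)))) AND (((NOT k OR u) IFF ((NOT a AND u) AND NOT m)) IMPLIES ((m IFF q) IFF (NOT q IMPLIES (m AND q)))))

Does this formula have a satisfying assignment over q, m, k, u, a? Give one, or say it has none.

Case m = True: the formula simplifies to (((((NOT a IMPLIES a) OR (u AND k)) OR ((u IFF q) IMPLIES a)) AND (NOT k AND (u IMPLIES NOT q))) IFF ((q AND NOT ((u IMPLIES k))) IMPLIES NOT ((k AND u)))) AND (((((k OR NOT q) AND NOT k) OR NOT (NOT k)) AND (k AND (u IMPLIES (a OR u)))) AND (NOT ((NOT k OR u)) IMPLIES (q IFF (NOT q IMPLIES q)))).
  k = True: the conjunct ((((NOT a IMPLIES a) OR (u AND k)) OR ((u IFF q) IMPLIES a)) AND (NOT k AND (u IMPLIES NOT q))) IFF ((q AND NOT ((u IMPLIES k))) IMPLIES NOT ((k AND u))) becomes ((((NOT a IMPLIES a) OR u) OR ((u IFF q) IMPLIES a)) AND False) IFF (False IMPLIES NOT u) = False.
  k = False: the conjunct k is False.
Case m = False: the conjunct m is False.
Both cases fail — unsatisfiable.

Unsatisfiable — no assignment works.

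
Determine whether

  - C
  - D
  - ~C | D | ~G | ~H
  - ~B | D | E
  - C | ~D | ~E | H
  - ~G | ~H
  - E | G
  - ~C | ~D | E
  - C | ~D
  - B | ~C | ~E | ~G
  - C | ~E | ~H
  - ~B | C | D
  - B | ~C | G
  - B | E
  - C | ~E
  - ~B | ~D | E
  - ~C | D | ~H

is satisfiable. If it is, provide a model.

G: False, H: False, E: True, B: True, D: True, C: True

Unit clause (C) forces C = True.
Unit clause (D) forces D = True.
In (~C | ~D | E) only E is left, so E = True.
Set G = False.
  then (B | ~C | G) forces B = True.
Set H = False.
All clauses satisfied.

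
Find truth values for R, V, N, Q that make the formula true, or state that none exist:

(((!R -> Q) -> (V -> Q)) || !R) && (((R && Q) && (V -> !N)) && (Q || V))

R = True; V = True; N = False; Q = True

  ((!R -> Q) -> (V -> Q)) || !R = True
    (!R -> Q) -> (V -> Q) = True
      !R -> Q = True
        !R = False
      V -> Q = True
    !R = False
  ((R && Q) && (V -> !N)) && (Q || V) = True
    (R && Q) && (V -> !N) = True
      R && Q = True
      V -> !N = True
        !N = True
    Q || V = True
Both conjuncts True, so the formula holds.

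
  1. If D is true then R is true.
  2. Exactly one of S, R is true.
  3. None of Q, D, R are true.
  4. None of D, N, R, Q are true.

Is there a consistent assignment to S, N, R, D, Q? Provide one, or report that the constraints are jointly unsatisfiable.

S = True, N = False, R = False, D = False, Q = False

  (1) D=F ⇒ R: vacuous ✓
  (2) {S, R}: 1 true — exactly one ✓
  (3) {Q, D, R}: 0 true — none ✓
  (4) {D, N, R, Q}: 0 true — none ✓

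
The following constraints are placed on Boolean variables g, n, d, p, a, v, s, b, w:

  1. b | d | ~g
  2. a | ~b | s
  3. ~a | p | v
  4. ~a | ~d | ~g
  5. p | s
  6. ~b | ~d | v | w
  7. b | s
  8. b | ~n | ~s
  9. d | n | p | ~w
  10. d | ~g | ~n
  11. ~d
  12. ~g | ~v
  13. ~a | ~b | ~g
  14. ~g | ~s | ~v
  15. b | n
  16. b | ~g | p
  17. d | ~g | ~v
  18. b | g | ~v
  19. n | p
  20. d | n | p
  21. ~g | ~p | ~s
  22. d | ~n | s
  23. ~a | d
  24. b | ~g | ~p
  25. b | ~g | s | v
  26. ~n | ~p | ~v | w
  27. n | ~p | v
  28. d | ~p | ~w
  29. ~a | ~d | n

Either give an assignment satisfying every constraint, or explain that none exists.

g=F; n=T; d=F; p=F; a=F; v=T; s=T; b=T; w=F

Unit clause (~d) forces d = False.
In (~a | d) only ~a is left, so a = False.
Set g = False.
Set n = True.
  then (d | ~n | s) forces s = True.
  then (b | ~n | ~s) forces b = True.
Set p = False.
Set v = True.
Set w = False.
All clauses satisfied.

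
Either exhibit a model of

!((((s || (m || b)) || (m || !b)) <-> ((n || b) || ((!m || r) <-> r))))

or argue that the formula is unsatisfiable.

r = False, b = False, m = False, n = False, s = True

  !((((s || (m || b)) || (m || !b)) <-> ((n || b) || ((!m || r) <-> r)))) = True
    ((s || (m || b)) || (m || !b)) <-> ((n || b) || ((!m || r) <-> r)) = False
      (s || (m || b)) || (m || !b) = True
        s || (m || b) = True
          m || b = False
        m || !b = True
          !b = True
      (n || b) || ((!m || r) <-> r) = False
        n || b = False
        (!m || r) <-> r = False
          !m || r = True
            !m = True
The formula evaluates to True.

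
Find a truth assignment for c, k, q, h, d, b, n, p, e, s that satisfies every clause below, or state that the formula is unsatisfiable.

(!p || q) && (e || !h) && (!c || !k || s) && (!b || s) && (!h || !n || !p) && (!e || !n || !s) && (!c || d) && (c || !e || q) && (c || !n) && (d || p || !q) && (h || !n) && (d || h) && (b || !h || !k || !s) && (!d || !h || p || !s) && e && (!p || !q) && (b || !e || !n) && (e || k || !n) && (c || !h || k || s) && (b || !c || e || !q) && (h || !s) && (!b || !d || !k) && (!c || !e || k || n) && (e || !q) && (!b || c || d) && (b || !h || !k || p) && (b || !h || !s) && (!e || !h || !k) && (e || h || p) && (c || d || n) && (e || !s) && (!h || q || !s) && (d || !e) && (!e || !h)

c = False; k = False; q = True; h = False; d = True; b = False; n = False; p = False; e = True; s = False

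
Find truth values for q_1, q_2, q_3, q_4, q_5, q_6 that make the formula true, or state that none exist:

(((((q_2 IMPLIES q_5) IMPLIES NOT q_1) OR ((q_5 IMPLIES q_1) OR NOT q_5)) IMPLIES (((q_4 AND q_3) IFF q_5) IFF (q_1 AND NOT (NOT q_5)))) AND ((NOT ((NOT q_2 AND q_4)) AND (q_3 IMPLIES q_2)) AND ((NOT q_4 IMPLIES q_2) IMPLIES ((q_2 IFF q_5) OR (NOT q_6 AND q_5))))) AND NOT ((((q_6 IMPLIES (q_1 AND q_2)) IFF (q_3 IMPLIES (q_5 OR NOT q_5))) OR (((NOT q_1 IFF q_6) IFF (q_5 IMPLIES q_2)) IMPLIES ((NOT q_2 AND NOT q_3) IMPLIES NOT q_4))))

Unsatisfiable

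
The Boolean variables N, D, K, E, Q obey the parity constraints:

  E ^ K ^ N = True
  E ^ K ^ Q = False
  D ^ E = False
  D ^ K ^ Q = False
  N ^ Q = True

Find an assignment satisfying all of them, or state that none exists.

N = False; D = False; K = True; E = False; Q = True

E ^ K ^ N = F ^ T ^ F = True ✓
E ^ K ^ Q = F ^ T ^ T = False ✓
D ^ E = F ^ F = False ✓
D ^ K ^ Q = F ^ T ^ T = False ✓
N ^ Q = F ^ T = True ✓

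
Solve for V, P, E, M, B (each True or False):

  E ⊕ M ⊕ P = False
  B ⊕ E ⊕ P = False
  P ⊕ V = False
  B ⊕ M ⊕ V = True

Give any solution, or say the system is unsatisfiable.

V: True, P: True, E: False, M: True, B: True

E ⊕ M ⊕ P = F ⊕ T ⊕ T = False ✓
B ⊕ E ⊕ P = T ⊕ F ⊕ T = False ✓
P ⊕ V = T ⊕ T = False ✓
B ⊕ M ⊕ V = T ⊕ T ⊕ T = True ✓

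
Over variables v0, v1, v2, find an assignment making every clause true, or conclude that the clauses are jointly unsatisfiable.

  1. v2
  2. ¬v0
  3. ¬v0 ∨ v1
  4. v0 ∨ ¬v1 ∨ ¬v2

v0: False, v1: False, v2: True

Unit clause (v2) forces v2 = True.
Unit clause (¬v0) forces v0 = False.
In (v0 ∨ ¬v1 ∨ ¬v2) only ¬v1 is left, so v1 = False.
Check each clause:
  (v2): v2 holds.
  (¬v0): ¬v0 holds.
  (¬v0 ∨ v1): ¬v0 holds.
  (v0 ∨ ¬v1 ∨ ¬v2): ¬v1 holds.
All clauses satisfied.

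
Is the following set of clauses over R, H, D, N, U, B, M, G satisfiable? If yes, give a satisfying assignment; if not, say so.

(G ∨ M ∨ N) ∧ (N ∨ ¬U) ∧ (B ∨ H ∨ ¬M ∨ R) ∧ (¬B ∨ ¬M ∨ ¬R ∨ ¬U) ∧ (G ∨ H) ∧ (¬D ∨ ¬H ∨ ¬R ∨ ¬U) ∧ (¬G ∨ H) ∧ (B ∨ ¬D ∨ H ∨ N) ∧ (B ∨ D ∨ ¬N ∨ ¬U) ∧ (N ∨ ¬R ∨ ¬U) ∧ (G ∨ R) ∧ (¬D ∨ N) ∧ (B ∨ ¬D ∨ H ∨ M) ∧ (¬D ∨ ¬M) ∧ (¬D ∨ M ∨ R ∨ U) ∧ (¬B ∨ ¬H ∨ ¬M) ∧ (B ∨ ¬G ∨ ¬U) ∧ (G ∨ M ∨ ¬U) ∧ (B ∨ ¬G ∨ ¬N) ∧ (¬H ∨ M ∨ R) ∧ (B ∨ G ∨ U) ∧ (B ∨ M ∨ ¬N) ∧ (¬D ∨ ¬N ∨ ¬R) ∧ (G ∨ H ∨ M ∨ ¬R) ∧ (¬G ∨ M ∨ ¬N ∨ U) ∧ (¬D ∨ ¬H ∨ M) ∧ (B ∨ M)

Set R = True.
Try H = False:
  (G ∨ H) forces G = True.
  clause (¬G ∨ H) is falsified — backtrack.
So H = True.
Set D = False.
Set N = False.
  then (N ∨ ¬U) forces U = False.
Set B = True.
  then (¬B ∨ ¬H ∨ ¬M) forces M = False.
  then (G ∨ M ∨ N) forces G = True.
All clauses satisfied.

R=T, H=T, D=F, N=F, U=F, B=T, M=F, G=T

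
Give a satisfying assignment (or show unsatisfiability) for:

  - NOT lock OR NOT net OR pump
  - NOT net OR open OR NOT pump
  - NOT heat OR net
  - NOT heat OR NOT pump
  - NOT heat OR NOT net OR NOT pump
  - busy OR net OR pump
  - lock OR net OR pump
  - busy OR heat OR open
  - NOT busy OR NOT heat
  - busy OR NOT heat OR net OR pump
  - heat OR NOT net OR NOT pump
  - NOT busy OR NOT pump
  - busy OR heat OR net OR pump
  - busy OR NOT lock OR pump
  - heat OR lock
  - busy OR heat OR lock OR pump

Set pump = True.
  then (NOT heat OR NOT pump) forces heat = False.
  then (heat OR NOT net OR NOT pump) forces net = False.
  then (NOT busy OR NOT pump) forces busy = False.
  then (heat OR lock) forces lock = True.
  then (busy OR heat OR open) forces open = True.
All clauses satisfied.

pump = True; heat = False; lock = True; net = False; open = True; busy = False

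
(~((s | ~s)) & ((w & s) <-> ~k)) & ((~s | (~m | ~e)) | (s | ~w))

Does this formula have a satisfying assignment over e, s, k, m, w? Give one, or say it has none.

The formula is unsatisfiable.

The conjunct ~((s | ~s)) is unsatisfiable on its own:
  s=F: evaluates to False.
  s=T: evaluates to False.
So the whole conjunction is unsatisfiable.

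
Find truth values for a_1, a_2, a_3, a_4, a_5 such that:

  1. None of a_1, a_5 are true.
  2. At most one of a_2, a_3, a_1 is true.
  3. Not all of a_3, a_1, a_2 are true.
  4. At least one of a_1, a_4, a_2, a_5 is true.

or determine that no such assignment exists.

a_1 = False; a_2 = True; a_3 = False; a_4 = False; a_5 = False

  (1) {a_1, a_5}: 0 true — none ✓
  (2) {a_2, a_3, a_1}: 1 true — at most one ✓
  (3) {a_3, a_1, a_2}: 1/3 true — not all ✓
  (4) {a_1, a_4, a_2, a_5}: 1 true — at least one ✓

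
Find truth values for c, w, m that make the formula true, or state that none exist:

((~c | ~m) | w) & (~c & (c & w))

Unsatisfiable

Case c = True: the conjunct ~c is False.
Case c = False: the conjunct c is False.
Both cases fail — unsatisfiable.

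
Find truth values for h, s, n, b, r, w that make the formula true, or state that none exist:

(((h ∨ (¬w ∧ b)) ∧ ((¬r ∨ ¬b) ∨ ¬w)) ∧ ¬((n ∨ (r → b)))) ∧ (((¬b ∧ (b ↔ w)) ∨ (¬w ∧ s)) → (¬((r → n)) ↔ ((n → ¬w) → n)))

h = True, s = False, n = False, b = False, r = True, w = True

  ((h ∨ (¬w ∧ b)) ∧ ((¬r ∨ ¬b) ∨ ¬w)) ∧ ¬((n ∨ (r → b))) = True
    (h ∨ (¬w ∧ b)) ∧ ((¬r ∨ ¬b) ∨ ¬w) = True
      h ∨ (¬w ∧ b) = True
        ¬w ∧ b = False
          ¬w = False
      (¬r ∨ ¬b) ∨ ¬w = True
        ¬r ∨ ¬b = True
          ¬r = False
          ¬b = True
        ¬w = False
    ¬((n ∨ (r → b))) = True
      n ∨ (r → b) = False
        r → b = False
  ((¬b ∧ (b ↔ w)) ∨ (¬w ∧ s)) → (¬((r → n)) ↔ ((n → ¬w) → n)) = True
    (¬b ∧ (b ↔ w)) ∨ (¬w ∧ s) = False
      ¬b ∧ (b ↔ w) = False
        ¬b = True
        b ↔ w = False
      ¬w ∧ s = False
        ¬w = False
    ¬((r → n)) ↔ ((n → ¬w) → n) = False
      ¬((r → n)) = True
        r → n = False
      (n → ¬w) → n = False
        n → ¬w = True
          ¬w = False
Both conjuncts True, so the formula holds.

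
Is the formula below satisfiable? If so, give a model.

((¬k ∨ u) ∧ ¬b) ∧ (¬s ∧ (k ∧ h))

b = False, h = True, k = True, u = True, s = False

  (¬k ∨ u) ∧ ¬b = True
    ¬k ∨ u = True
      ¬k = False
    ¬b = True
  ¬s ∧ (k ∧ h) = True
    ¬s = True
    k ∧ h = True
Both conjuncts True, so the formula holds.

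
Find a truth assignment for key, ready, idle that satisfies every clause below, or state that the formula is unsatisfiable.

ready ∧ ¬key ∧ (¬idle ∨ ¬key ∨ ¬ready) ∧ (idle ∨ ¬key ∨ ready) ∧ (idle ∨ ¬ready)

key=F, ready=T, idle=T

Unit clause (ready) forces ready = True.
Unit clause (¬key) forces key = False.
In (idle ∨ ¬ready) only idle is left, so idle = True.
Check each clause:
  (ready): ready holds.
  (¬key): ¬key holds.
  (¬idle ∨ ¬key ∨ ¬ready): ¬key holds.
  (idle ∨ ¬key ∨ ready): idle holds.
  (idle ∨ ¬ready): idle holds.
All clauses satisfied.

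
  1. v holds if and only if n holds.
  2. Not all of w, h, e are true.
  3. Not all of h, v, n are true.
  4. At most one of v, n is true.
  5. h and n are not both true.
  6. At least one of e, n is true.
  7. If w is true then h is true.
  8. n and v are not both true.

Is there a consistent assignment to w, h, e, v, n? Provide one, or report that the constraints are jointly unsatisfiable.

w = False, h = False, e = True, v = False, n = False

  (1) v=F, n=F — same ✓
  (2) {w, h, e}: 1/3 true — not all ✓
  (3) {h, v, n}: 0/3 true — not all ✓
  (4) {v, n}: 0 true — at most one ✓
  (5) h=F, n=F — not both ✓
  (6) {e, n}: 1 true — at least one ✓
  (7) w=F ⇒ h: vacuous ✓
  (8) n=F, v=F — not both ✓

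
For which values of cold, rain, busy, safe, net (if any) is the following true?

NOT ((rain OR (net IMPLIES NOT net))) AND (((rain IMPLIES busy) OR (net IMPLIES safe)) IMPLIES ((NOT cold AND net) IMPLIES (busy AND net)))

cold: True, rain: False, busy: True, safe: True, net: True

  NOT ((rain OR (net IMPLIES NOT net))) = True
    rain OR (net IMPLIES NOT net) = False
      net IMPLIES NOT net = False
        NOT net = False
  ((rain IMPLIES busy) OR (net IMPLIES safe)) IMPLIES ((NOT cold AND net) IMPLIES (busy AND net)) = True
    (rain IMPLIES busy) OR (net IMPLIES safe) = True
      rain IMPLIES busy = True
      net IMPLIES safe = True
    (NOT cold AND net) IMPLIES (busy AND net) = True
      NOT cold AND net = False
        NOT cold = False
      busy AND net = True
Both conjuncts True, so the formula holds.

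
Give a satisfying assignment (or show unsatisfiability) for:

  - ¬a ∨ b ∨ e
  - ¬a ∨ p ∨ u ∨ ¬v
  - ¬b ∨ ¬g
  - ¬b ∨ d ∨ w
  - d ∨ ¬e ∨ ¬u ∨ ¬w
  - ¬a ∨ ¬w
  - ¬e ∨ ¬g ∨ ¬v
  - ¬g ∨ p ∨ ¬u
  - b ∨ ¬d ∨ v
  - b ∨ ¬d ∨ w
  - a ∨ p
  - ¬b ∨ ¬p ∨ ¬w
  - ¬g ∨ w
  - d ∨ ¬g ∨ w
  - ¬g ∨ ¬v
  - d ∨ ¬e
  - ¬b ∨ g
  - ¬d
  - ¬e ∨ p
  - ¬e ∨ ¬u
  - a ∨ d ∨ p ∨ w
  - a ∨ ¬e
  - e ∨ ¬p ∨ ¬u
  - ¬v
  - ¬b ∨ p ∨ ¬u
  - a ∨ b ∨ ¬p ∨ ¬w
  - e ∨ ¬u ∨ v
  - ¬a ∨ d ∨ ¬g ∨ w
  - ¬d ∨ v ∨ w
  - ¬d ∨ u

Unit clause (¬d) forces d = False.
Unit clause (¬v) forces v = False.
In (d ∨ ¬e) only ¬e is left, so e = False.
In (e ∨ ¬u ∨ v) only ¬u is left, so u = False.
Try a = True:
  (¬a ∨ b ∨ e) forces b = True.
  (¬b ∨ ¬g) forces g = False.
  clause (¬b ∨ g) is falsified — backtrack.
So a = False.
  then (a ∨ p) forces p = True.
Set b = False.
  then (a ∨ b ∨ ¬p ∨ ¬w) forces w = False.
  then (¬g ∨ w) forces g = False.
All clauses satisfied.

a = False; p = True; u = False; v = False; b = False; d = False; e = False; g = False; w = False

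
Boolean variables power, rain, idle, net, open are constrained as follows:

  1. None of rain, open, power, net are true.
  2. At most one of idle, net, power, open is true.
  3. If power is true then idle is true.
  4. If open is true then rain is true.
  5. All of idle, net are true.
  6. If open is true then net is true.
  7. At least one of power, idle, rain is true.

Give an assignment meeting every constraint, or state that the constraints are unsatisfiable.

Unsatisfiable

Case net = True:
  Constraint (1) is violated (net=T) — contradiction.
Case net = False:
  Constraint (5) is violated (net=F) — contradiction.
Both cases fail — unsatisfiable.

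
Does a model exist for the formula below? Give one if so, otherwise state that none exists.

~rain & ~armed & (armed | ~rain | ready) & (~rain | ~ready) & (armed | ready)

Unit clause (~rain) forces rain = False.
Unit clause (~armed) forces armed = False.
In (armed | ready) only ready is left, so ready = True.
Check each clause:
  (~rain): ~rain holds.
  (~armed): ~armed holds.
  (armed | ~rain | ready): ~rain holds.
  (~rain | ~ready): ~rain holds.
  (armed | ready): ready holds.
All clauses satisfied.

ready = True, armed = False, rain = False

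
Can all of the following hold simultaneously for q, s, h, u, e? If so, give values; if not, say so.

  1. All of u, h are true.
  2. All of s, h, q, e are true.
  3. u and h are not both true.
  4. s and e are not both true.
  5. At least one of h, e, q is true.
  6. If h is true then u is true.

Case h = True:
  (1) forces u = True.
  Constraint (3) is violated (u=T, h=T) — contradiction.
Case h = False:
  Constraint (1) is violated (h=F) — contradiction.
Both cases fail — unsatisfiable.

Unsatisfiable — no assignment works.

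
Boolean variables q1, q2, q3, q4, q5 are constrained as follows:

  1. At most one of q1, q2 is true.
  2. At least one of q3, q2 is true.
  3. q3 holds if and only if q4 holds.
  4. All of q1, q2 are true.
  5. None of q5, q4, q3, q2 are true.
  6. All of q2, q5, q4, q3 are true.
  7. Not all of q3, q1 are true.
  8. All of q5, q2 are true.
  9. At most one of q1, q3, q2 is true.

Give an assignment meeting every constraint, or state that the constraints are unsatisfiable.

UNSATISFIABLE

Case q2 = True:
  Constraint (5) is violated (q2=T) — contradiction.
Case q2 = False:
  Constraint (4) is violated (q2=F) — contradiction.
Both cases fail — unsatisfiable.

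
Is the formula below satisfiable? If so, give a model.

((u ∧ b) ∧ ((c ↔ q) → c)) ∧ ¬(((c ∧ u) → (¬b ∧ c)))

u = True, b = True, c = True, q = False

  (u ∧ b) ∧ ((c ↔ q) → c) = True
    u ∧ b = True
    (c ↔ q) → c = True
      c ↔ q = False
  ¬(((c ∧ u) → (¬b ∧ c))) = True
    (c ∧ u) → (¬b ∧ c) = False
      c ∧ u = True
      ¬b ∧ c = False
        ¬b = False
Both conjuncts True, so the formula holds.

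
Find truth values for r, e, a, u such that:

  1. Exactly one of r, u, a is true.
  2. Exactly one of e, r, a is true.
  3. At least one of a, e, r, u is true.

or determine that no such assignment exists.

r=F, e=T, a=F, u=T

  (1) {r, u, a}: 1 true — exactly one ✓
  (2) {e, r, a}: 1 true — exactly one ✓
  (3) {a, e, r, u}: 2 true — at least one ✓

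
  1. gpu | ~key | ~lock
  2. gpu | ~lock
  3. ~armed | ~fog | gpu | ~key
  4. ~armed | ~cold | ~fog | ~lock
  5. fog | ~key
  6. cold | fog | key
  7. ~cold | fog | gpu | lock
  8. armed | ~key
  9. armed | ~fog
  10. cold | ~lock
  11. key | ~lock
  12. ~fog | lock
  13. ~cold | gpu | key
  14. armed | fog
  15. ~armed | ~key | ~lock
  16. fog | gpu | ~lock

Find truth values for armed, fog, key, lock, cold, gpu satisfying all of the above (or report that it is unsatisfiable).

Try armed = False:
  (armed | ~key) forces key = False.
  (armed | ~fog) forces fog = False.
  clause (armed | fog) is falsified — backtrack.
So armed = True.
Try fog = True:
  (~fog | lock) forces lock = True.
  (gpu | ~lock) forces gpu = True.
  (~armed | ~cold | ~fog | ~lock) forces cold = False.
  clause (cold | ~lock) is falsified — backtrack.
So fog = False.
  then (fog | ~key) forces key = False.
  then (cold | fog | key) forces cold = True.
  then (key | ~lock) forces lock = False.
  then (~cold | gpu | key) forces gpu = True.
All clauses satisfied.

armed = True, fog = False, key = False, lock = False, cold = True, gpu = True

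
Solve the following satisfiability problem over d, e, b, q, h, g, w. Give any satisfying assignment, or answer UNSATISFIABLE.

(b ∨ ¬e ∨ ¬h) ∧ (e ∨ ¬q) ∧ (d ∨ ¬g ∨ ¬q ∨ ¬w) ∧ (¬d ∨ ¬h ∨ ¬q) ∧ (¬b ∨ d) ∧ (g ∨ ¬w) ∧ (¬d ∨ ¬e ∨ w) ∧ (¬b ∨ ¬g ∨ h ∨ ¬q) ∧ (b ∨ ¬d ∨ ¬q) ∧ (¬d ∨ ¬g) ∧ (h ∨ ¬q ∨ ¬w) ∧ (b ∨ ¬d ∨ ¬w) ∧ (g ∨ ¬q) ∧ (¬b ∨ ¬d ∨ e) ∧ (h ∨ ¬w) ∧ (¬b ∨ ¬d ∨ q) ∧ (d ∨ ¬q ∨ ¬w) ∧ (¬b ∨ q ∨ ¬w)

d = False, e = False, b = False, q = False, h = True, g = True, w = False

Set d = False.
  then (¬b ∨ d) forces b = False.
Set e = False.
  then (e ∨ ¬q) forces q = False.
Set h = True.
Set g = True.
Set w = False.
All clauses satisfied.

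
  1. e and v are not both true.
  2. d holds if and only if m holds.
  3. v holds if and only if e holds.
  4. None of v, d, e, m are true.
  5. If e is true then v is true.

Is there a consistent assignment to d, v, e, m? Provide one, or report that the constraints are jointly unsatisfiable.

d = False, v = False, e = False, m = False

  (1) e=F, v=F — not both ✓
  (2) d=F, m=F — same ✓
  (3) v=F, e=F — same ✓
  (4) {v, d, e, m}: 0 true — none ✓
  (5) e=F ⇒ v: vacuous ✓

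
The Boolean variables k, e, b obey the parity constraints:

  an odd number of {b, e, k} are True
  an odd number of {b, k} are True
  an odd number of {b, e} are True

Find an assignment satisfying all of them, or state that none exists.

k = False, e = False, b = True

{b, e, k}: 1 true → odd ✓
{b, k}: 1 true → odd ✓
{b, e}: 1 true → odd ✓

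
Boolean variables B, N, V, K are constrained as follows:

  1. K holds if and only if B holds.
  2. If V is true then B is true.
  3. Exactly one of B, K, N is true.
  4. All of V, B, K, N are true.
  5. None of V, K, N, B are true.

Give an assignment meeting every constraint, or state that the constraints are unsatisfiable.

Unsatisfiable — no assignment works.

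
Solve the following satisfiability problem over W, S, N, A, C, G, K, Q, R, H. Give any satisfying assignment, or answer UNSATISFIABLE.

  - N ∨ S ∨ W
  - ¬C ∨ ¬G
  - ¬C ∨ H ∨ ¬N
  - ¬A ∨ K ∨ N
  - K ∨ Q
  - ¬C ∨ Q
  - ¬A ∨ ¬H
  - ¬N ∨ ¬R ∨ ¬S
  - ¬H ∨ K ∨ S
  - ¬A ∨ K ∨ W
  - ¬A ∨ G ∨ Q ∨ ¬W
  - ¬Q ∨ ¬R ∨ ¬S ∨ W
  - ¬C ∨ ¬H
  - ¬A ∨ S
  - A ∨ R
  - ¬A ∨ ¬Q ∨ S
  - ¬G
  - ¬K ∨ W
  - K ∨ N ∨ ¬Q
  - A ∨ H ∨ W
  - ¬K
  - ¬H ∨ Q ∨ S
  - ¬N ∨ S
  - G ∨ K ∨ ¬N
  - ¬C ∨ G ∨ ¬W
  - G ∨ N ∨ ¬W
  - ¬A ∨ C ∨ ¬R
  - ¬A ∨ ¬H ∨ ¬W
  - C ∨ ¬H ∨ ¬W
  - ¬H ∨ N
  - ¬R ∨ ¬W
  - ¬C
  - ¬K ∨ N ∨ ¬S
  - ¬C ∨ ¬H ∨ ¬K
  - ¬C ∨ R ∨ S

No satisfying assignment exists.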